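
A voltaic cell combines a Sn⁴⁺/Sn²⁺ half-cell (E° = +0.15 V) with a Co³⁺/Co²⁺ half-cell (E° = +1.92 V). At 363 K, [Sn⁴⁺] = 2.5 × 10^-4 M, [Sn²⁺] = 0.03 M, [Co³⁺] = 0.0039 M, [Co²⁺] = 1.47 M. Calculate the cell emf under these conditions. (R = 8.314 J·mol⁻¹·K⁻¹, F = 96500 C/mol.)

The Co³⁺/Co²⁺ couple has the higher reduction potential and acts as the cathode, so E°_cell = +1.92 − (+0.15) = 1.77 V.
Balancing electrons gives n = 2; the reaction quotient is Q = [Sn⁴⁺]·[Co²⁺]^2/([Sn²⁺]·[Co³⁺]^2) = 1180.
E = E° − (RT/nF) ln Q = 1.77 − (8.314×363)/(2×96500) × (7.077) = 1.770 − 0.111 = 1.659 V.

1.66 V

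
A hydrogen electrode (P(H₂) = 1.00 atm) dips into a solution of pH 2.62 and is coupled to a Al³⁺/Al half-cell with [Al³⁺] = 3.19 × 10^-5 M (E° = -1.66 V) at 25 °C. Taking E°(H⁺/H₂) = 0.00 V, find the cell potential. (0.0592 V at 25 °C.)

The hydrogen couple is the cathode, so E°_cell = 1.66 V; n = 6.
[H⁺] = 10^(−2.62) = 0.0024 M, and Q = [Al³⁺]^2·P(H₂)^3 / [H⁺]^6 = 5.34 × 10^6.
E = E° − (0.0592/6) log Q = 1.66 − (0.0592/6)(6.728) = 1.594 V.

1.59 V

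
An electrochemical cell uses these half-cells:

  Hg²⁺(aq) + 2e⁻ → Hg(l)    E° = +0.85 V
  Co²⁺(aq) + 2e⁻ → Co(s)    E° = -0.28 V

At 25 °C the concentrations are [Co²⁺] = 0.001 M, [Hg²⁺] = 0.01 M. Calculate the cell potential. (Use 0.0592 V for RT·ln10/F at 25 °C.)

1.16 V

The Hg²⁺/Hg couple has the higher reduction potential and acts as the cathode, so E°_cell = +0.85 − (-0.28) = 1.13 V.
Balancing electrons gives n = 2; the reaction quotient is Q = [Co²⁺]/[Hg²⁺] = 0.100.
At 25 °C, E = E° − (0.0592/n) log Q = 1.13 − (0.0592/2)(-1.000) = 1.130 + 0.030 = 1.160 V.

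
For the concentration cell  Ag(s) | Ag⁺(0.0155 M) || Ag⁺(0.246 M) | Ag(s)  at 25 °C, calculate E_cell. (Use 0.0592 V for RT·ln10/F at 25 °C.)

Both half-cells are Ag⁺/Ag, so E°_cell = 0. The concentrated side is the cathode; the cell reaction moves Ag⁺ from high to low concentration with n = 1.
Q = [Ag⁺]_dilute/[Ag⁺]_conc = 0.0155/0.246 = 0.0630.
E = 0 − (0.0592/1) log Q = −(0.0592/1)(-1.201) = 0.0711 V.

0.071 V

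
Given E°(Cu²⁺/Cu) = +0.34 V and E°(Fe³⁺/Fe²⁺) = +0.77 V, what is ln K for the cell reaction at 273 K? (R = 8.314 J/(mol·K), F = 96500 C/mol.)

ln K = 36.6

E°_cell = +0.77 − (+0.34) = 0.43 V, with n = 2 electrons transferred.
At equilibrium E = 0, so the Nernst equation gives ln K = nFE°/RT = (2)(96500)(0.43)/((8.314)(273)) = 36.56.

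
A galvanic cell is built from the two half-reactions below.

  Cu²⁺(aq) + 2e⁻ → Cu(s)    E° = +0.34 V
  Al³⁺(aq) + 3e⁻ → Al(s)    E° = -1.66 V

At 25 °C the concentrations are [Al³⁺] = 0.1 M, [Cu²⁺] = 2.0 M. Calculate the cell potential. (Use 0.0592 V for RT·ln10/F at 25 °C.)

2.03 V

The Cu²⁺/Cu couple has the higher reduction potential and acts as the cathode, so E°_cell = +0.34 − (-1.66) = 2.00 V.
Balancing electrons gives n = 6; the reaction quotient is Q = [Al³⁺]^2/[Cu²⁺]^3 = 0.00125.
At 25 °C, E = E° − (0.0592/n) log Q = 2.00 − (0.0592/6)(-2.903) = 2.000 + 0.029 = 2.029 V.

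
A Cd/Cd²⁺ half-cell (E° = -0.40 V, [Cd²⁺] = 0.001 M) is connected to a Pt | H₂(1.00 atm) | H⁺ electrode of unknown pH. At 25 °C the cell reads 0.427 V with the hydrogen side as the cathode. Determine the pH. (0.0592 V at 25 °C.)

E°_cell = 0.40 V and n = 2.
log Q = n(E° − E)/0.0592 = 2×(0.40 − 0.427)/0.0592 = -0.912.
With Q = [Cd²⁺]·P(H₂) / [H⁺]^2, solving for [H⁺] gives log[H⁺] = -1.044, so pH = 1.04.

pH = 1.04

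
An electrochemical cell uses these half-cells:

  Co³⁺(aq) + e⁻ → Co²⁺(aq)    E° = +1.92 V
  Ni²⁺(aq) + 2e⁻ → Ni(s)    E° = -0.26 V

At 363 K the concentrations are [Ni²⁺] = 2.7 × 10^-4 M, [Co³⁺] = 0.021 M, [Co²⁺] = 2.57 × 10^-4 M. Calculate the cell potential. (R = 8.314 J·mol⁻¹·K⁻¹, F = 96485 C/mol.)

The Co³⁺/Co²⁺ couple has the higher reduction potential and acts as the cathode, so E°_cell = +1.92 − (-0.26) = 2.18 V.
Balancing electrons gives n = 2; the reaction quotient is Q = [Ni²⁺]·[Co²⁺]^2/[Co³⁺]^2 = 4.04 × 10^-8.
E = E° − (RT/nF) ln Q = 2.18 − (8.314×363)/(2×96485) × (-17.023) = 2.180 + 0.266 = 2.446 V.

2.45 V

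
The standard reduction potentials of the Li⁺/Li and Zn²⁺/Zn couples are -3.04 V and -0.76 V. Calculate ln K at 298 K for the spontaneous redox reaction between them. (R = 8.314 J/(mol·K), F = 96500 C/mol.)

E°_cell = -0.76 − (-3.04) = 2.28 V, with n = 2 electrons transferred.
At equilibrium E = 0, so the Nernst equation gives ln K = nFE°/RT = (2)(96500)(2.28)/((8.314)(298)) = 177.61.

ln K = 177.6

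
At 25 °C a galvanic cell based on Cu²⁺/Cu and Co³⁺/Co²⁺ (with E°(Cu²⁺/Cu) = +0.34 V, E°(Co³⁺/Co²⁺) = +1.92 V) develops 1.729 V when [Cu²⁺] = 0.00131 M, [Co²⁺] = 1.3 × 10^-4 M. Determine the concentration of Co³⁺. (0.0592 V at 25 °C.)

0.0015 M

From the Nernst equation, log Q = n(E° − E)/0.0592 = 2(1.58 − 1.729)/0.0592 = -5.034, so Q = 9.25 × 10^-6.
With Q = [Cu²⁺]·[Co²⁺]^2/[Co³⁺]^2 and the known concentrations, [Co³⁺]^2 in the denominator gives [Co³⁺] = 0.0015 M.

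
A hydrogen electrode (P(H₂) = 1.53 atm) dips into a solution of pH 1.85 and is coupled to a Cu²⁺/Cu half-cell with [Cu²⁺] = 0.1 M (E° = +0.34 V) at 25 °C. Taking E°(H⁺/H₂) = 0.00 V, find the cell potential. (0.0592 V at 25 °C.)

0.43 V

The Cu²⁺/Cu couple is the cathode, so E°_cell = 0.34 V; n = 2.
[H⁺] = 10^(−1.85) = 0.014 M, and Q = [H⁺]^2 / ([Cu²⁺]·P(H₂)) = 0.00130.
E = E° − (0.0592/2) log Q = 0.34 − (0.0592/2)(-2.885) = 0.425 V.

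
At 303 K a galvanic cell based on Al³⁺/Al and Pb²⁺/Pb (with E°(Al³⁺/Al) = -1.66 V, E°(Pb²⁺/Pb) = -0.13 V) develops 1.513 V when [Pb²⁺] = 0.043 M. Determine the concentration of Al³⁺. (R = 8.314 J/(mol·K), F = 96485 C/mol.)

From the Nernst equation, ln Q = nF(E° − E)/RT = 6×96485×(1.53 − 1.513)/(8.314×303) = 3.907, so Q = 49.7.
With Q = [Al³⁺]^2/[Pb²⁺]^3 and the known concentrations, [Al³⁺]^2 in the numerator gives [Al³⁺] = 0.063 M.

0.063 M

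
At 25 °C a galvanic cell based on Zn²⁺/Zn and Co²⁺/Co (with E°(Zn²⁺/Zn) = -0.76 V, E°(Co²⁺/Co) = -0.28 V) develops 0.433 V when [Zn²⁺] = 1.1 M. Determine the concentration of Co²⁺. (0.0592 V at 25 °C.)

0.028 M

From the Nernst equation, log Q = n(E° − E)/0.0592 = 2(0.48 − 0.433)/0.0592 = 1.588, so Q = 38.7.
With Q = [Zn²⁺]/[Co²⁺] and the known concentrations, [Co²⁺] in the denominator gives [Co²⁺] = 0.028 M.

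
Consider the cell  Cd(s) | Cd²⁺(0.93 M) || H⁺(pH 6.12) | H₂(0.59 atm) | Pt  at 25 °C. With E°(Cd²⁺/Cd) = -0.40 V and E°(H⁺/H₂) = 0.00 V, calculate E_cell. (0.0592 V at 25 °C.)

0.045 V

The hydrogen couple is the cathode, so E°_cell = 0.40 V; n = 2.
[H⁺] = 10^(−6.12) = 7.6 × 10^-7 M, and Q = [Cd²⁺]·P(H₂) / [H⁺]^2 = 9.54 × 10^11.
E = E° − (0.0592/2) log Q = 0.40 − (0.0592/2)(11.979) = 0.045 V.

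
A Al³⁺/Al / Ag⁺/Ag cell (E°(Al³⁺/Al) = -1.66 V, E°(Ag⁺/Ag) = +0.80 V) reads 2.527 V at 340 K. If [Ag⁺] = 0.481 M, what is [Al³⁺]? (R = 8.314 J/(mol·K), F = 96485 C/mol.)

1.2 × 10^-4 M

From the Nernst equation, ln Q = nF(E° − E)/RT = 3×96485×(2.46 − 2.527)/(8.314×340) = -6.861, so Q = 0.00105.
With Q = [Al³⁺]/[Ag⁺]^3 and the known concentrations, [Al³⁺] in the numerator gives [Al³⁺] = 1.2 × 10^-4 M.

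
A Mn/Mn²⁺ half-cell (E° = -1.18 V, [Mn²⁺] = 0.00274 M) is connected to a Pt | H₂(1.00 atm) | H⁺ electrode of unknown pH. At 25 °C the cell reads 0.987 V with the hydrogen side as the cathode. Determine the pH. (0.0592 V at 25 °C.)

pH = 4.54

E°_cell = 1.18 V and n = 2.
log Q = n(E° − E)/0.0592 = 2×(1.18 − 0.987)/0.0592 = 6.520.
With Q = [Mn²⁺]·P(H₂) / [H⁺]^2, solving for [H⁺] gives log[H⁺] = -4.541, so pH = 4.54.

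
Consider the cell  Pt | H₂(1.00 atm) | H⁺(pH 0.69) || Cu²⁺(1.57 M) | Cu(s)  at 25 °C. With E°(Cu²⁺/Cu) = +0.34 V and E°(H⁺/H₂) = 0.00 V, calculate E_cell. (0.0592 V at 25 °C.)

0.39 V

The Cu²⁺/Cu couple is the cathode, so E°_cell = 0.34 V; n = 2.
[H⁺] = 10^(−0.69) = 0.20 M, and Q = [H⁺]^2 / ([Cu²⁺]·P(H₂)) = 0.0266.
E = E° − (0.0592/2) log Q = 0.34 − (0.0592/2)(-1.576) = 0.387 V.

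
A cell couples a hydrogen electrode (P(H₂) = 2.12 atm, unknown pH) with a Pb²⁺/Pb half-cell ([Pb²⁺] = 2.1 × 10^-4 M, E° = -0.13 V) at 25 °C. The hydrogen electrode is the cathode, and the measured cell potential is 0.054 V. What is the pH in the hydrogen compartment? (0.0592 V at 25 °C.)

E°_cell = 0.13 V and n = 2.
log Q = n(E° − E)/0.0592 = 2×(0.13 − 0.054)/0.0592 = 2.568.
With Q = [Pb²⁺]·P(H₂) / [H⁺]^2, solving for [H⁺] gives log[H⁺] = -2.960, so pH = 2.96.

pH = 2.96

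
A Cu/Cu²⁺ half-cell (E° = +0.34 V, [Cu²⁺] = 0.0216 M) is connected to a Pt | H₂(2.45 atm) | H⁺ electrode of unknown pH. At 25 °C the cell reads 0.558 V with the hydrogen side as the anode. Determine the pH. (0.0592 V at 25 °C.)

E°_cell = 0.34 V and n = 2.
log Q = n(E° − E)/0.0592 = 2×(0.34 − 0.558)/0.0592 = -7.365.
With Q = [H⁺]^2 / ([Cu²⁺]·P(H₂)), solving for [H⁺] gives log[H⁺] = -4.321, so pH = 4.32.

pH = 4.32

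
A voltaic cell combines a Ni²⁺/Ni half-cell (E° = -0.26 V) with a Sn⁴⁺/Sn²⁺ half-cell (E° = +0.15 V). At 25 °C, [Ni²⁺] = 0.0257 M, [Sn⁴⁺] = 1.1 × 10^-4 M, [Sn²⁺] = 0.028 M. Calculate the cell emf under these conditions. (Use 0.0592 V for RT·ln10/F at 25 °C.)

0.386 V

The Sn⁴⁺/Sn²⁺ couple has the higher reduction potential and acts as the cathode, so E°_cell = +0.15 − (-0.26) = 0.41 V.
Balancing electrons gives n = 2; the reaction quotient is Q = [Ni²⁺]·[Sn²⁺]/[Sn⁴⁺] = 6.54.
At 25 °C, E = E° − (0.0592/n) log Q = 0.41 − (0.0592/2)(0.816) = 0.410 − 0.024 = 0.386 V.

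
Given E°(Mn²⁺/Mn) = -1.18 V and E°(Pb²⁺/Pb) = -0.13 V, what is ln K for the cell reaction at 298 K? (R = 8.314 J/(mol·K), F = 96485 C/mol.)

ln K = 81.8

E°_cell = -0.13 − (-1.18) = 1.05 V, with n = 2 electrons transferred.
At equilibrium E = 0, so the Nernst equation gives ln K = nFE°/RT = (2)(96485)(1.05)/((8.314)(298)) = 81.78.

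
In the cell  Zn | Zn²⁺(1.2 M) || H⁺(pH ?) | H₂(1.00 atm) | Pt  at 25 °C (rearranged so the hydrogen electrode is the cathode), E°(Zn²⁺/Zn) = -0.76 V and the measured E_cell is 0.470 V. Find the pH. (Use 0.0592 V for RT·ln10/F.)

pH = 4.86

E°_cell = 0.76 V and n = 2.
log Q = n(E° − E)/0.0592 = 2×(0.76 − 0.470)/0.0592 = 9.797.
With Q = [Zn²⁺]·P(H₂) / [H⁺]^2, solving for [H⁺] gives log[H⁺] = -4.859, so pH = 4.86.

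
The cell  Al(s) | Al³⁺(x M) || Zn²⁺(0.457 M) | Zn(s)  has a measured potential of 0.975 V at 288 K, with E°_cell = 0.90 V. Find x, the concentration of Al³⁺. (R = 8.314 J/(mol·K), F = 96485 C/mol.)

3.6 × 10^-5 M

From the Nernst equation, ln Q = nF(E° − E)/RT = 6×96485×(0.90 − 0.975)/(8.314×288) = -18.133, so Q = 1.33 × 10^-8.
With Q = [Al³⁺]^2/[Zn²⁺]^3 and the known concentrations, [Al³⁺]^2 in the numerator gives [Al³⁺] = 3.6 × 10^-5 M.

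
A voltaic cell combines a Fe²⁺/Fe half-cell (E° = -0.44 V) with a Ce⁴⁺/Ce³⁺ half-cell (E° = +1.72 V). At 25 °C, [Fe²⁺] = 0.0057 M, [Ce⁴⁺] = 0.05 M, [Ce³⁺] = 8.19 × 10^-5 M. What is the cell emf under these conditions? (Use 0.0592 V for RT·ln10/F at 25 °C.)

The Ce⁴⁺/Ce³⁺ couple has the higher reduction potential and acts as the cathode, so E°_cell = +1.72 − (-0.44) = 2.16 V.
Balancing electrons gives n = 2; the reaction quotient is Q = [Fe²⁺]·[Ce³⁺]^2/[Ce⁴⁺]^2 = 1.53 × 10^-8.
At 25 °C, E = E° − (0.0592/n) log Q = 2.16 − (0.0592/2)(-7.815) = 2.160 + 0.231 = 2.391 V.

2.39 V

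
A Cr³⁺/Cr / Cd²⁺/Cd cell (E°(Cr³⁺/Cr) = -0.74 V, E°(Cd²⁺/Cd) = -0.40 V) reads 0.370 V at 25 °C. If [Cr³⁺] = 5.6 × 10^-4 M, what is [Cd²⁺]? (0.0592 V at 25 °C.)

From the Nernst equation, log Q = n(E° − E)/0.0592 = 6(0.34 − 0.370)/0.0592 = -3.041, so Q = 9.11 × 10^-4.
With Q = [Cr³⁺]^2/[Cd²⁺]^3 and the known concentrations, [Cd²⁺]^3 in the denominator gives [Cd²⁺] = 0.07 M.

0.07 M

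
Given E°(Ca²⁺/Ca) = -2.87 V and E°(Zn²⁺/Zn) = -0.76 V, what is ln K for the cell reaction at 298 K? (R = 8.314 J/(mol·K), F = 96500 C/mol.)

E°_cell = -0.76 − (-2.87) = 2.11 V, with n = 2 electrons transferred.
At equilibrium E = 0, so the Nernst equation gives ln K = nFE°/RT = (2)(96500)(2.11)/((8.314)(298)) = 164.37.

ln K = 164.4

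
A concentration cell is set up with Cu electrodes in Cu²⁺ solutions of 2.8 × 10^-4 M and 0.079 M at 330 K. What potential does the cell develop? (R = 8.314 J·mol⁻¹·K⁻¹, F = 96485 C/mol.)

Both half-cells are Cu²⁺/Cu, so E°_cell = 0. The concentrated side is the cathode; the cell reaction moves Cu²⁺ from high to low concentration with n = 2.
Q = [Cu²⁺]_dilute/[Cu²⁺]_conc = 2.8 × 10^-4/0.079 = 0.00354.
E = 0 − (RT/nF) ln Q = −((8.314×330)/(2×96485))(-5.642) = 0.0802 V.

0.080 V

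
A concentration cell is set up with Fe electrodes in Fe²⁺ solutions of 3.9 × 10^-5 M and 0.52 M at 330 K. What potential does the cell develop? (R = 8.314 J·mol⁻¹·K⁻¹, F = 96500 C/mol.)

Both half-cells are Fe²⁺/Fe, so E°_cell = 0. The concentrated side is the cathode; the cell reaction moves Fe²⁺ from high to low concentration with n = 2.
Q = [Fe²⁺]_dilute/[Fe²⁺]_conc = 3.9 × 10^-5/0.52 = 7.5 × 10^-5.
E = 0 − (RT/nF) ln Q = −((8.314×330)/(2×96500))(-9.498) = 0.1350 V.

0.14 V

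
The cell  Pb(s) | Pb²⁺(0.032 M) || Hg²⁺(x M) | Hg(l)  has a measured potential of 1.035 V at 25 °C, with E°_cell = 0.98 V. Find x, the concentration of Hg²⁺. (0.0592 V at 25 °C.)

From the Nernst equation, log Q = n(E° − E)/0.0592 = 2(0.98 − 1.035)/0.0592 = -1.858, so Q = 0.0139.
With Q = [Pb²⁺]/[Hg²⁺] and the known concentrations, [Hg²⁺] in the denominator gives [Hg²⁺] = 2.3 M.

2.3 M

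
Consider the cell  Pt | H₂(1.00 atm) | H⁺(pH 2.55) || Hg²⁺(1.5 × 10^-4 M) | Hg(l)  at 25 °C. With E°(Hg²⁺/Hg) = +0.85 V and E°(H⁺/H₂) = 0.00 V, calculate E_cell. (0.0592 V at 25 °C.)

0.89 V

The Hg²⁺/Hg couple is the cathode, so E°_cell = 0.85 V; n = 2.
[H⁺] = 10^(−2.55) = 0.0028 M, and Q = [H⁺]^2 / ([Hg²⁺]·P(H₂)) = 0.0530.
E = E° − (0.0592/2) log Q = 0.85 − (0.0592/2)(-1.276) = 0.888 V.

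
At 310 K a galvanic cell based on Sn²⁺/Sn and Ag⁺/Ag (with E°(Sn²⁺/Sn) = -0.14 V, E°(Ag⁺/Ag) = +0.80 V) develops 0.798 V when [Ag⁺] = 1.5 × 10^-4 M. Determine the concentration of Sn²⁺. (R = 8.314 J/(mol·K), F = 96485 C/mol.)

From the Nernst equation, ln Q = nF(E° − E)/RT = 2×96485×(0.94 − 0.798)/(8.314×310) = 10.632, so Q = 4.14 × 10^4.
With Q = [Sn²⁺]/[Ag⁺]^2 and the known concentrations, [Sn²⁺] in the numerator gives [Sn²⁺] = 9.3 × 10^-4 M.

9.3 × 10^-4 M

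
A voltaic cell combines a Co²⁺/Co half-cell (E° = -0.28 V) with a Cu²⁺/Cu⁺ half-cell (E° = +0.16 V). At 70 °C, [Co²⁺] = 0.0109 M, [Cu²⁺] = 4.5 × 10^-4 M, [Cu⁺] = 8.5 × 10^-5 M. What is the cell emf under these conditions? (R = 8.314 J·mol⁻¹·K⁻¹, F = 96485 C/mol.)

The Cu²⁺/Cu⁺ couple has the higher reduction potential and acts as the cathode, so E°_cell = +0.16 − (-0.28) = 0.44 V.
Balancing electrons gives n = 2; the reaction quotient is Q = [Co²⁺]·[Cu⁺]^2/[Cu²⁺]^2 = 3.89 × 10^-4.
E = E° − (RT/nF) ln Q = 0.44 − (8.314×343)/(2×96485) × (-7.852) = 0.440 + 0.116 = 0.556 V.

0.556 V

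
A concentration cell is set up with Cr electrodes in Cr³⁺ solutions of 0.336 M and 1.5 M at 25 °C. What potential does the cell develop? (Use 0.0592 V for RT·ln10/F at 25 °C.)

0.013 V

Both half-cells are Cr³⁺/Cr, so E°_cell = 0. The concentrated side is the cathode; the cell reaction moves Cr³⁺ from high to low concentration with n = 3.
Q = [Cr³⁺]_dilute/[Cr³⁺]_conc = 0.336/1.5 = 0.224.
E = 0 − (0.0592/3) log Q = −(0.0592/3)(-0.650) = 0.0128 V.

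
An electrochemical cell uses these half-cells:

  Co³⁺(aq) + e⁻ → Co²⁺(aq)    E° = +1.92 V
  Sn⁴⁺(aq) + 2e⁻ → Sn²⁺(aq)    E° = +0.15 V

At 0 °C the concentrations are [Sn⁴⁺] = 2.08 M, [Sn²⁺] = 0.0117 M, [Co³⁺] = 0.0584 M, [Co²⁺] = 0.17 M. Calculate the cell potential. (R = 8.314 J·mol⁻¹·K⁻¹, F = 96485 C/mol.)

The Co³⁺/Co²⁺ couple has the higher reduction potential and acts as the cathode, so E°_cell = +1.92 − (+0.15) = 1.77 V.
Balancing electrons gives n = 2; the reaction quotient is Q = [Sn⁴⁺]·[Co²⁺]^2/([Sn²⁺]·[Co³⁺]^2) = 1510.
E = E° − (RT/nF) ln Q = 1.77 − (8.314×273)/(2×96485) × (7.317) = 1.770 − 0.086 = 1.684 V.

1.68 V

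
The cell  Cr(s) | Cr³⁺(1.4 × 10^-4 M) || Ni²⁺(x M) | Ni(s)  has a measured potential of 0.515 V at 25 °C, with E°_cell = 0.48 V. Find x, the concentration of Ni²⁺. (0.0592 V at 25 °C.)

0.041 M

From the Nernst equation, log Q = n(E° − E)/0.0592 = 6(0.48 − 0.515)/0.0592 = -3.547, so Q = 2.84 × 10^-4.
With Q = [Cr³⁺]^2/[Ni²⁺]^3 and the known concentrations, [Ni²⁺]^3 in the denominator gives [Ni²⁺] = 0.041 M.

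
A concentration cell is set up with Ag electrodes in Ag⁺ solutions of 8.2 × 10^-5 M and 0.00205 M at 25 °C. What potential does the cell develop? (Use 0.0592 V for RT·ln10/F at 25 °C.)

Both half-cells are Ag⁺/Ag, so E°_cell = 0. The concentrated side is the cathode; the cell reaction moves Ag⁺ from high to low concentration with n = 1.
Q = [Ag⁺]_dilute/[Ag⁺]_conc = 8.2 × 10^-5/0.00205 = 0.0400.
E = 0 − (0.0592/1) log Q = −(0.0592/1)(-1.398) = 0.0828 V.

0.083 V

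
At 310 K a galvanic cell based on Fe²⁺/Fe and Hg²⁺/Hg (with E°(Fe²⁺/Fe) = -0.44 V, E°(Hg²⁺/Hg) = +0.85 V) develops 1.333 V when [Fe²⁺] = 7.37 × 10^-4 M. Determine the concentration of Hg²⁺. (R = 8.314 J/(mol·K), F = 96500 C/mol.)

From the Nernst equation, ln Q = nF(E° − E)/RT = 2×96500×(1.29 − 1.333)/(8.314×310) = -3.220, so Q = 0.0400.
With Q = [Fe²⁺]/[Hg²⁺] and the known concentrations, [Hg²⁺] in the denominator gives [Hg²⁺] = 0.018 M.

0.018 M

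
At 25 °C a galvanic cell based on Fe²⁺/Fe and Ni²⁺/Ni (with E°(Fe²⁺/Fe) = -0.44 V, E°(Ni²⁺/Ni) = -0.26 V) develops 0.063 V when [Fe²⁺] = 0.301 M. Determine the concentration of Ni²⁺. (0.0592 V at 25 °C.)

From the Nernst equation, log Q = n(E° − E)/0.0592 = 2(0.18 − 0.063)/0.0592 = 3.953, so Q = 8970.
With Q = [Fe²⁺]/[Ni²⁺] and the known concentrations, [Ni²⁺] in the denominator gives [Ni²⁺] = 3.4 × 10^-5 M.

3.4 × 10^-5 M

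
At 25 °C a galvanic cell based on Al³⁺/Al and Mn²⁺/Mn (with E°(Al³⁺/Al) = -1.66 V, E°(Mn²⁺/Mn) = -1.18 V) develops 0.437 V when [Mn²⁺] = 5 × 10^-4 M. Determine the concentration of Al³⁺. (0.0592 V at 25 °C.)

From the Nernst equation, log Q = n(E° − E)/0.0592 = 6(0.48 − 0.437)/0.0592 = 4.358, so Q = 2.28 × 10^4.
With Q = [Al³⁺]^2/[Mn²⁺]^3 and the known concentrations, [Al³⁺]^2 in the numerator gives [Al³⁺] = 0.0017 M.

0.0017 M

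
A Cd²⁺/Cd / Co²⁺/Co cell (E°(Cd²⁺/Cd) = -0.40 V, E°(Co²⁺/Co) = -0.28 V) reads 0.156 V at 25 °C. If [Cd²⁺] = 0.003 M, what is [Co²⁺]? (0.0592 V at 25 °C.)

0.049 M

From the Nernst equation, log Q = n(E° − E)/0.0592 = 2(0.12 − 0.156)/0.0592 = -1.216, so Q = 0.0608.
With Q = [Cd²⁺]/[Co²⁺] and the known concentrations, [Co²⁺] in the denominator gives [Co²⁺] = 0.049 M.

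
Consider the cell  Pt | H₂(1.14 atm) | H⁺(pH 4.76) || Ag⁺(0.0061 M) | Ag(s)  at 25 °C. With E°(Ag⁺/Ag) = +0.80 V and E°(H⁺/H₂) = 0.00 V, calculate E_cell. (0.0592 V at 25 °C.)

0.95 V

The Ag⁺/Ag couple is the cathode, so E°_cell = 0.80 V; n = 2.
[H⁺] = 10^(−4.76) = 1.7 × 10^-5 M, and Q = [H⁺]^2 / ([Ag⁺]^2·P(H₂)) = 7.12 × 10^-6.
E = E° − (0.0592/2) log Q = 0.80 − (0.0592/2)(-5.148) = 0.952 V.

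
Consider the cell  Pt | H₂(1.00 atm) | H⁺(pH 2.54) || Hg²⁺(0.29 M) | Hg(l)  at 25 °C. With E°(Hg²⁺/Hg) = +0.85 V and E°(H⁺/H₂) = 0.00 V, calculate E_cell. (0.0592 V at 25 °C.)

The Hg²⁺/Hg couple is the cathode, so E°_cell = 0.85 V; n = 2.
[H⁺] = 10^(−2.54) = 0.0029 M, and Q = [H⁺]^2 / ([Hg²⁺]·P(H₂)) = 2.87 × 10^-5.
E = E° − (0.0592/2) log Q = 0.85 − (0.0592/2)(-4.542) = 0.984 V.

0.98 V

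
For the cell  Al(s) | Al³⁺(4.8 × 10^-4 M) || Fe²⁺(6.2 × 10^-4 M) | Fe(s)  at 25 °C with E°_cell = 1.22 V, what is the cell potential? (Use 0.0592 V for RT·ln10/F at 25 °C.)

1.19 V

Balancing electrons gives n = 6; the reaction quotient is Q = [Al³⁺]^2/[Fe²⁺]^3 = 967.
At 25 °C, E = E° − (0.0592/n) log Q = 1.22 − (0.0592/6)(2.985) = 1.220 − 0.029 = 1.191 V.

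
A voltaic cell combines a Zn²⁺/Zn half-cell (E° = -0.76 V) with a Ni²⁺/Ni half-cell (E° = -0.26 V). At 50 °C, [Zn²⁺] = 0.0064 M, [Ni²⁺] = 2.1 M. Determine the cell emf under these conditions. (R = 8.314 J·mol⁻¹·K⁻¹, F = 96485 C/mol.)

The Ni²⁺/Ni couple has the higher reduction potential and acts as the cathode, so E°_cell = -0.26 − (-0.76) = 0.50 V.
Balancing electrons gives n = 2; the reaction quotient is Q = [Zn²⁺]/[Ni²⁺] = 0.00305.
E = E° − (RT/nF) ln Q = 0.50 − (8.314×323)/(2×96485) × (-5.793) = 0.500 + 0.081 = 0.581 V.

0.581 V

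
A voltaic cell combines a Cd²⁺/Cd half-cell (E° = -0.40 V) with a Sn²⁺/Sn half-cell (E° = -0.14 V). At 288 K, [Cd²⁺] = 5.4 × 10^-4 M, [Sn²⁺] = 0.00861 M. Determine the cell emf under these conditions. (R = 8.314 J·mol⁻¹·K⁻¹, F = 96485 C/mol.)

The Sn²⁺/Sn couple has the higher reduction potential and acts as the cathode, so E°_cell = -0.14 − (-0.40) = 0.26 V.
Balancing electrons gives n = 2; the reaction quotient is Q = [Cd²⁺]/[Sn²⁺] = 0.0627.
E = E° − (RT/nF) ln Q = 0.26 − (8.314×288)/(2×96485) × (-2.769) = 0.260 + 0.034 = 0.294 V.

0.294 V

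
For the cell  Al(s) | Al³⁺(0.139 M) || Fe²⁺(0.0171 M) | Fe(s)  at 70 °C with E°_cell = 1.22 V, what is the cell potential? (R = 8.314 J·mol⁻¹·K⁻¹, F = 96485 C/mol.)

Balancing electrons gives n = 6; the reaction quotient is Q = [Al³⁺]^2/[Fe²⁺]^3 = 3860.
E = E° − (RT/nF) ln Q = 1.22 − (8.314×343)/(6×96485) × (8.259) = 1.220 − 0.041 = 1.179 V.

1.18 V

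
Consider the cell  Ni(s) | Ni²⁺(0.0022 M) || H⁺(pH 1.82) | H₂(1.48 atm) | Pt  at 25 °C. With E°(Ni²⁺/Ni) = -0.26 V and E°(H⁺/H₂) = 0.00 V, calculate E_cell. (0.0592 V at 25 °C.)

The hydrogen couple is the cathode, so E°_cell = 0.26 V; n = 2.
[H⁺] = 10^(−1.82) = 0.015 M, and Q = [Ni²⁺]·P(H₂) / [H⁺]^2 = 14.2.
E = E° − (0.0592/2) log Q = 0.26 − (0.0592/2)(1.153) = 0.226 V.

0.23 V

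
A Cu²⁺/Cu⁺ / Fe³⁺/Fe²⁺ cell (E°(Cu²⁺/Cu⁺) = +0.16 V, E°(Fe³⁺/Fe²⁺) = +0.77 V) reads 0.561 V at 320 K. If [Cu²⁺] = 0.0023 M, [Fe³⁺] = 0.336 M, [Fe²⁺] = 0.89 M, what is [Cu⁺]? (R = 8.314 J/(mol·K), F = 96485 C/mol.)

0.001 M

From the Nernst equation, ln Q = nF(E° − E)/RT = 1×96485×(0.61 − 0.561)/(8.314×320) = 1.777, so Q = 5.91.
With Q = [Cu²⁺]·[Fe²⁺]/([Cu⁺]·[Fe³⁺]) and the known concentrations, [Cu⁺] in the denominator gives [Cu⁺] = 0.001 M.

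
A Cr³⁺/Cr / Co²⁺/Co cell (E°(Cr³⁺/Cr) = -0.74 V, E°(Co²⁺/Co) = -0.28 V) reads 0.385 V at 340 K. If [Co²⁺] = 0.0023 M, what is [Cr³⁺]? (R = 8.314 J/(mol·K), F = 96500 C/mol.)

From the Nernst equation, ln Q = nF(E° − E)/RT = 6×96500×(0.46 − 0.385)/(8.314×340) = 15.362, so Q = 4.7 × 10^6.
With Q = [Cr³⁺]^2/[Co²⁺]^3 and the known concentrations, [Cr³⁺]^2 in the numerator gives [Cr³⁺] = 0.24 M.

0.24 M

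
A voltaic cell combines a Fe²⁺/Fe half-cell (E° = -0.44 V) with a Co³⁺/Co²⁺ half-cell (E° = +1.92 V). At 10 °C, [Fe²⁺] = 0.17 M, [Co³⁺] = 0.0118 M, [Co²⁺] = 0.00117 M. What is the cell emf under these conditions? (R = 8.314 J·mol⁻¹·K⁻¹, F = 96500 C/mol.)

2.44 V

The Co³⁺/Co²⁺ couple has the higher reduction potential and acts as the cathode, so E°_cell = +1.92 − (-0.44) = 2.36 V.
Balancing electrons gives n = 2; the reaction quotient is Q = [Fe²⁺]·[Co²⁺]^2/[Co³⁺]^2 = 0.00167.
E = E° − (RT/nF) ln Q = 2.36 − (8.314×283)/(2×96500) × (-6.394) = 2.360 + 0.078 = 2.438 V.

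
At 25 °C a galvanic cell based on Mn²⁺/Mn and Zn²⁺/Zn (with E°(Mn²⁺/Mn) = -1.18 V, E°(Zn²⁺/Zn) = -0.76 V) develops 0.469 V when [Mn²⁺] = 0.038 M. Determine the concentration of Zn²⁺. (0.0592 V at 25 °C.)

From the Nernst equation, log Q = n(E° − E)/0.0592 = 2(0.42 − 0.469)/0.0592 = -1.655, so Q = 0.0221.
With Q = [Mn²⁺]/[Zn²⁺] and the known concentrations, [Zn²⁺] in the denominator gives [Zn²⁺] = 1.7 M.

1.7 M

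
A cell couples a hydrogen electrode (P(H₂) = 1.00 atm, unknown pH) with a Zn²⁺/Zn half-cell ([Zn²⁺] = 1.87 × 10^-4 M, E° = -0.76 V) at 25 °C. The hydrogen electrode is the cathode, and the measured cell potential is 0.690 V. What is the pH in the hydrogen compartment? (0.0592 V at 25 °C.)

pH = 3.05

E°_cell = 0.76 V and n = 2.
log Q = n(E° − E)/0.0592 = 2×(0.76 − 0.690)/0.0592 = 2.365.
With Q = [Zn²⁺]·P(H₂) / [H⁺]^2, solving for [H⁺] gives log[H⁺] = -3.047, so pH = 3.05.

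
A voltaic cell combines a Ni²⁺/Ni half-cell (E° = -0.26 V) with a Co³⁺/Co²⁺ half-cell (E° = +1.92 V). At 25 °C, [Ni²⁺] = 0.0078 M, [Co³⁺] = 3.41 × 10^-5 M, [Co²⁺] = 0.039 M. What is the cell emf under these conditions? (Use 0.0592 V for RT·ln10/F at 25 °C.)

The Co³⁺/Co²⁺ couple has the higher reduction potential and acts as the cathode, so E°_cell = +1.92 − (-0.26) = 2.18 V.
Balancing electrons gives n = 2; the reaction quotient is Q = [Ni²⁺]·[Co²⁺]^2/[Co³⁺]^2 = 1.02 × 10^4.
At 25 °C, E = E° − (0.0592/n) log Q = 2.18 − (0.0592/2)(4.009) = 2.180 − 0.119 = 2.061 V.

2.06 V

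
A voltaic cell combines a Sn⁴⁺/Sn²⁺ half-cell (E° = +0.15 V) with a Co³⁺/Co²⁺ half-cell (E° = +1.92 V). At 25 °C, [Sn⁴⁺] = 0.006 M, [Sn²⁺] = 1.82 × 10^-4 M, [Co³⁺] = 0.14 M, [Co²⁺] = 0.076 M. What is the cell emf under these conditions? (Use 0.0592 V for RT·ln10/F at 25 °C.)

1.74 V

The Co³⁺/Co²⁺ couple has the higher reduction potential and acts as the cathode, so E°_cell = +1.92 − (+0.15) = 1.77 V.
Balancing electrons gives n = 2; the reaction quotient is Q = [Sn⁴⁺]·[Co²⁺]^2/([Sn²⁺]·[Co³⁺]^2) = 9.72.
At 25 °C, E = E° − (0.0592/n) log Q = 1.77 − (0.0592/2)(0.987) = 1.770 − 0.029 = 1.741 V.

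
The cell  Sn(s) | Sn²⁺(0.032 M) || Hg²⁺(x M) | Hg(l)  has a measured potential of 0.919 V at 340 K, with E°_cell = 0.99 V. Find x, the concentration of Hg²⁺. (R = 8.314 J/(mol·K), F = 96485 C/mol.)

From the Nernst equation, ln Q = nF(E° − E)/RT = 2×96485×(0.99 − 0.919)/(8.314×340) = 4.847, so Q = 127.
With Q = [Sn²⁺]/[Hg²⁺] and the known concentrations, [Hg²⁺] in the denominator gives [Hg²⁺] = 2.5 × 10^-4 M.

2.5 × 10^-4 M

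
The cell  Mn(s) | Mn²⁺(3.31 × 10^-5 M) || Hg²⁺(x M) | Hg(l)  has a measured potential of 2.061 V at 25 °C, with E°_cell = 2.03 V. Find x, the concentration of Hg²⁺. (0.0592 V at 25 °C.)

From the Nernst equation, log Q = n(E° − E)/0.0592 = 2(2.03 − 2.061)/0.0592 = -1.047, so Q = 0.0897.
With Q = [Mn²⁺]/[Hg²⁺] and the known concentrations, [Hg²⁺] in the denominator gives [Hg²⁺] = 3.7 × 10^-4 M.

3.7 × 10^-4 M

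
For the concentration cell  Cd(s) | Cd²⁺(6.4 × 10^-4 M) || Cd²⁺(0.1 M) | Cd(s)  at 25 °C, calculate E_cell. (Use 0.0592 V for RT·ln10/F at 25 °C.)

Both half-cells are Cd²⁺/Cd, so E°_cell = 0. The concentrated side is the cathode; the cell reaction moves Cd²⁺ from high to low concentration with n = 2.
Q = [Cd²⁺]_dilute/[Cd²⁺]_conc = 6.4 × 10^-4/0.1 = 0.00640.
E = 0 − (0.0592/2) log Q = −(0.0592/2)(-2.194) = 0.0649 V.

0.065 V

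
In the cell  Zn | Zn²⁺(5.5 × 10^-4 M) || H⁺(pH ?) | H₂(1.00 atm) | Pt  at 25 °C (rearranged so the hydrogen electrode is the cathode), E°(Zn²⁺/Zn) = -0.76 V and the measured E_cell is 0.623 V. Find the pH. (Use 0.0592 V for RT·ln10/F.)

pH = 3.94

E°_cell = 0.76 V and n = 2.
log Q = n(E° − E)/0.0592 = 2×(0.76 − 0.623)/0.0592 = 4.628.
With Q = [Zn²⁺]·P(H₂) / [H⁺]^2, solving for [H⁺] gives log[H⁺] = -3.944, so pH = 3.94.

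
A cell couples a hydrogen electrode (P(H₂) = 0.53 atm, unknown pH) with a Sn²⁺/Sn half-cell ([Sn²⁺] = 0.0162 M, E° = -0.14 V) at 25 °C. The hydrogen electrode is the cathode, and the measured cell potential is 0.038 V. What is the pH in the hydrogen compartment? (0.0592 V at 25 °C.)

E°_cell = 0.14 V and n = 2.
log Q = n(E° − E)/0.0592 = 2×(0.14 − 0.038)/0.0592 = 3.446.
With Q = [Sn²⁺]·P(H₂) / [H⁺]^2, solving for [H⁺] gives log[H⁺] = -2.756, so pH = 2.76.

pH = 2.76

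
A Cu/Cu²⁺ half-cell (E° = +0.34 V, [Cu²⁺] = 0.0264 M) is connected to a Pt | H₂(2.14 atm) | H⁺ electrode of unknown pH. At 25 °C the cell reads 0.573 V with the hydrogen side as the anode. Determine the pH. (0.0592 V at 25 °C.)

pH = 4.56

E°_cell = 0.34 V and n = 2.
log Q = n(E° − E)/0.0592 = 2×(0.34 − 0.573)/0.0592 = -7.872.
With Q = [H⁺]^2 / ([Cu²⁺]·P(H₂)), solving for [H⁺] gives log[H⁺] = -4.560, so pH = 4.56.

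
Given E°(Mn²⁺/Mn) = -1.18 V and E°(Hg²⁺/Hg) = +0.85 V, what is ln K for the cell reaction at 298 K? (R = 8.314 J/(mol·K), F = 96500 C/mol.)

ln K = 158.1

E°_cell = +0.85 − (-1.18) = 2.03 V, with n = 2 electrons transferred.
At equilibrium E = 0, so the Nernst equation gives ln K = nFE°/RT = (2)(96500)(2.03)/((8.314)(298)) = 158.13.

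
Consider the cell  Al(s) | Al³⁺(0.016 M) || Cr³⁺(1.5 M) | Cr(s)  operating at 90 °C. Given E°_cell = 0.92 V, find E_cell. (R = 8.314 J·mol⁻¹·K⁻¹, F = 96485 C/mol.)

0.967 V

Balancing electrons gives n = 3; the reaction quotient is Q = [Al³⁺]/[Cr³⁺] = 0.0107.
E = E° − (RT/nF) ln Q = 0.92 − (8.314×363)/(3×96485) × (-4.541) = 0.920 + 0.047 = 0.967 V.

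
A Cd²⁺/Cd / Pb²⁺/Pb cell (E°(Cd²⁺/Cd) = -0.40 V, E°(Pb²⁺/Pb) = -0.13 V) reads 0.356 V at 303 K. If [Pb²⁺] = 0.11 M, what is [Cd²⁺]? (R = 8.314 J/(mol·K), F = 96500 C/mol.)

From the Nernst equation, ln Q = nF(E° − E)/RT = 2×96500×(0.27 − 0.356)/(8.314×303) = -6.589, so Q = 0.00138.
With Q = [Cd²⁺]/[Pb²⁺] and the known concentrations, [Cd²⁺] in the numerator gives [Cd²⁺] = 1.5 × 10^-4 M.

1.5 × 10^-4 M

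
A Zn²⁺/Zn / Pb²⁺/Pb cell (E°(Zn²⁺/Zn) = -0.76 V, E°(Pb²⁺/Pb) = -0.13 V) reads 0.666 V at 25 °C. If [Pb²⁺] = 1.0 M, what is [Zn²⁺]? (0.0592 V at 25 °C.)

0.061 M

From the Nernst equation, log Q = n(E° − E)/0.0592 = 2(0.63 − 0.666)/0.0592 = -1.216, so Q = 0.0608.
With Q = [Zn²⁺]/[Pb²⁺] and the known concentrations, [Zn²⁺] in the numerator gives [Zn²⁺] = 0.061 M.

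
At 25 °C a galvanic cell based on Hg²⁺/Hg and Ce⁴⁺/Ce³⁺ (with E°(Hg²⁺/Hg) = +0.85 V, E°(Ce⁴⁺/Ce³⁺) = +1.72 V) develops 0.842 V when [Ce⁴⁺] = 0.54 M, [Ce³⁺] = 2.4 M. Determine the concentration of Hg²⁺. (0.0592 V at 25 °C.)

0.45 M

From the Nernst equation, log Q = n(E° − E)/0.0592 = 2(0.87 − 0.842)/0.0592 = 0.946, so Q = 8.83.
With Q = [Hg²⁺]·[Ce³⁺]^2/[Ce⁴⁺]^2 and the known concentrations, [Hg²⁺] in the numerator gives [Hg²⁺] = 0.45 M.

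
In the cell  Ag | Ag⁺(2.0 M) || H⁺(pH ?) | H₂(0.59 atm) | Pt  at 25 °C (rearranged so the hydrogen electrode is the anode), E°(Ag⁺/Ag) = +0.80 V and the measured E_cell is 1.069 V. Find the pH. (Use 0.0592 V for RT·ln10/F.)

E°_cell = 0.80 V and n = 2.
log Q = n(E° − E)/0.0592 = 2×(0.80 − 1.069)/0.0592 = -9.088.
With Q = [H⁺]^2 / ([Ag⁺]^2·P(H₂)), solving for [H⁺] gives log[H⁺] = -4.357, so pH = 4.36.

pH = 4.36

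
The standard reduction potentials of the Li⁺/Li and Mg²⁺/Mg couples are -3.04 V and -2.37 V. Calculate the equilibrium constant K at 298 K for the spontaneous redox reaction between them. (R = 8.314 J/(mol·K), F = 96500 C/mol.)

4.6 × 10^22

E°_cell = -2.37 − (-3.04) = 0.67 V, with n = 2 electrons transferred.
At equilibrium E = 0, so the Nernst equation gives ln K = nFE°/RT = (2)(96500)(0.67)/((8.314)(298)) = 52.19.
K = e^52.19 = 4.6 × 10^22.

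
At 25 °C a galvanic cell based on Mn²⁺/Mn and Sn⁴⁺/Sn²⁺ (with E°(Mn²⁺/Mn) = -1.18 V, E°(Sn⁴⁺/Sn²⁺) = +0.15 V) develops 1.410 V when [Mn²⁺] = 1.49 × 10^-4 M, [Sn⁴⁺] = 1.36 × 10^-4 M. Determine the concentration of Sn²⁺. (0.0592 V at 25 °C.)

From the Nernst equation, log Q = n(E° − E)/0.0592 = 2(1.33 − 1.410)/0.0592 = -2.703, so Q = 0.00198.
With Q = [Mn²⁺]·[Sn²⁺]/[Sn⁴⁺] and the known concentrations, [Sn²⁺] in the numerator gives [Sn²⁺] = 0.0018 M.

0.0018 M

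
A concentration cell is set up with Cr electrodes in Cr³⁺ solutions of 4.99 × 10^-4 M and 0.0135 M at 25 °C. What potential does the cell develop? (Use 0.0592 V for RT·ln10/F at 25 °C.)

0.028 V

Both half-cells are Cr³⁺/Cr, so E°_cell = 0. The concentrated side is the cathode; the cell reaction moves Cr³⁺ from high to low concentration with n = 3.
Q = [Cr³⁺]_dilute/[Cr³⁺]_conc = 4.99 × 10^-4/0.0135 = 0.0370.
E = 0 − (0.0592/3) log Q = −(0.0592/3)(-1.432) = 0.0283 V.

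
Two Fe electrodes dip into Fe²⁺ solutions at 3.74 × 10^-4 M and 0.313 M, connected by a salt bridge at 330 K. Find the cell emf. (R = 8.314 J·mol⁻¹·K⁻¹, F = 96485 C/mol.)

0.096 V

Both half-cells are Fe²⁺/Fe, so E°_cell = 0. The concentrated side is the cathode; the cell reaction moves Fe²⁺ from high to low concentration with n = 2.
Q = [Fe²⁺]_dilute/[Fe²⁺]_conc = 3.74 × 10^-4/0.313 = 0.00119.
E = 0 − (RT/nF) ln Q = −((8.314×330)/(2×96485))(-6.730) = 0.0957 V.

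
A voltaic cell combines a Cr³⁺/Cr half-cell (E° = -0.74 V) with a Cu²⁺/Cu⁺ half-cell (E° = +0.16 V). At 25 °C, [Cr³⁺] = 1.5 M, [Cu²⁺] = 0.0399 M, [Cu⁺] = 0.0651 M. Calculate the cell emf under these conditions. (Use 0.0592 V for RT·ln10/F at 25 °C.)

0.884 V

The Cu²⁺/Cu⁺ couple has the higher reduction potential and acts as the cathode, so E°_cell = +0.16 − (-0.74) = 0.90 V.
Balancing electrons gives n = 3; the reaction quotient is Q = [Cr³⁺]·[Cu⁺]^3/[Cu²⁺]^3 = 6.52.
At 25 °C, E = E° − (0.0592/n) log Q = 0.90 − (0.0592/3)(0.814) = 0.900 − 0.016 = 0.884 V.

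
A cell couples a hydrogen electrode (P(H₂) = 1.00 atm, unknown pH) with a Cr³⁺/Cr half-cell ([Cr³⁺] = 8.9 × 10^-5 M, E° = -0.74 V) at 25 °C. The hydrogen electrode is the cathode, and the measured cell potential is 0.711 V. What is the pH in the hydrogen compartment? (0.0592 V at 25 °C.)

E°_cell = 0.74 V and n = 6.
log Q = n(E° − E)/0.0592 = 6×(0.74 − 0.711)/0.0592 = 2.939.
With Q = [Cr³⁺]^2·P(H₂)^3 / [H⁺]^6, solving for [H⁺] gives log[H⁺] = -1.840, so pH = 1.84.

pH = 1.84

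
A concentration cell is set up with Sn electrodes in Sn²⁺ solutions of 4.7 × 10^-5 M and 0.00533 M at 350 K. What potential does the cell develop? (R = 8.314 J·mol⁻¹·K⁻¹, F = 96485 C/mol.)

0.071 V

Both half-cells are Sn²⁺/Sn, so E°_cell = 0. The concentrated side is the cathode; the cell reaction moves Sn²⁺ from high to low concentration with n = 2.
Q = [Sn²⁺]_dilute/[Sn²⁺]_conc = 4.7 × 10^-5/0.00533 = 0.00882.
E = 0 − (RT/nF) ln Q = −((8.314×350)/(2×96485))(-4.731) = 0.0713 V.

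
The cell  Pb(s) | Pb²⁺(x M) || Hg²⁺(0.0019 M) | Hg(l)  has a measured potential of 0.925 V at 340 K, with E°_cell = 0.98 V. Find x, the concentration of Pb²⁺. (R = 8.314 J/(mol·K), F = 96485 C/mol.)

From the Nernst equation, ln Q = nF(E° − E)/RT = 2×96485×(0.98 − 0.925)/(8.314×340) = 3.755, so Q = 42.7.
With Q = [Pb²⁺]/[Hg²⁺] and the known concentrations, [Pb²⁺] in the numerator gives [Pb²⁺] = 0.081 M.

0.081 M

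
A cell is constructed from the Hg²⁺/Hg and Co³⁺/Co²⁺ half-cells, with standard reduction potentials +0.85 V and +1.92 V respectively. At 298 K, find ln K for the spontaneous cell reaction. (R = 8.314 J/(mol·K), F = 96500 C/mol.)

ln K = 83.4

E°_cell = +1.92 − (+0.85) = 1.07 V, with n = 2 electrons transferred.
At equilibrium E = 0, so the Nernst equation gives ln K = nFE°/RT = (2)(96500)(1.07)/((8.314)(298)) = 83.35.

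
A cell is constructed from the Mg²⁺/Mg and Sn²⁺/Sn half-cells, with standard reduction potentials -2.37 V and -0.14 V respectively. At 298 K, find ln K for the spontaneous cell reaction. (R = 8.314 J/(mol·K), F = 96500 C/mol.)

ln K = 173.7

E°_cell = -0.14 − (-2.37) = 2.23 V, with n = 2 electrons transferred.
At equilibrium E = 0, so the Nernst equation gives ln K = nFE°/RT = (2)(96500)(2.23)/((8.314)(298)) = 173.71.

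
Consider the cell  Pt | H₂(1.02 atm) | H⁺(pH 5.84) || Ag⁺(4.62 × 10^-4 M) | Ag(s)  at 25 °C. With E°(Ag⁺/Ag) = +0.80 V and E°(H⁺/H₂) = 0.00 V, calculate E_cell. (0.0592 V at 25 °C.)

The Ag⁺/Ag couple is the cathode, so E°_cell = 0.80 V; n = 2.
[H⁺] = 10^(−5.84) = 1.4 × 10^-6 M, and Q = [H⁺]^2 / ([Ag⁺]^2·P(H₂)) = 9.6 × 10^-6.
E = E° − (0.0592/2) log Q = 0.80 − (0.0592/2)(-5.018) = 0.949 V.

0.95 V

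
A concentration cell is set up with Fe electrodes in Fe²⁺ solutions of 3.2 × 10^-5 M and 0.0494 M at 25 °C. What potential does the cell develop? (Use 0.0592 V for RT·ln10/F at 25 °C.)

Both half-cells are Fe²⁺/Fe, so E°_cell = 0. The concentrated side is the cathode; the cell reaction moves Fe²⁺ from high to low concentration with n = 2.
Q = [Fe²⁺]_dilute/[Fe²⁺]_conc = 3.2 × 10^-5/0.0494 = 6.48 × 10^-4.
E = 0 − (0.0592/2) log Q = −(0.0592/2)(-3.189) = 0.0944 V.

0.094 V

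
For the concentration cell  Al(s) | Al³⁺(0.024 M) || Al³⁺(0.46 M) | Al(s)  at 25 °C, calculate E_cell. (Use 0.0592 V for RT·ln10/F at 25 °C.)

0.025 V

Both half-cells are Al³⁺/Al, so E°_cell = 0. The concentrated side is the cathode; the cell reaction moves Al³⁺ from high to low concentration with n = 3.
Q = [Al³⁺]_dilute/[Al³⁺]_conc = 0.024/0.46 = 0.0522.
E = 0 − (0.0592/3) log Q = −(0.0592/3)(-1.283) = 0.0253 V.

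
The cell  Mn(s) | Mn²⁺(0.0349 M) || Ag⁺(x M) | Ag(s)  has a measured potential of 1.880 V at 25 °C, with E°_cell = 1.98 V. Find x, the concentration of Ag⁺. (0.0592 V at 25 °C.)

0.0038 M

From the Nernst equation, log Q = n(E° − E)/0.0592 = 2(1.98 − 1.880)/0.0592 = 3.378, so Q = 2390.
With Q = [Mn²⁺]/[Ag⁺]^2 and the known concentrations, [Ag⁺]^2 in the denominator gives [Ag⁺] = 0.0038 M.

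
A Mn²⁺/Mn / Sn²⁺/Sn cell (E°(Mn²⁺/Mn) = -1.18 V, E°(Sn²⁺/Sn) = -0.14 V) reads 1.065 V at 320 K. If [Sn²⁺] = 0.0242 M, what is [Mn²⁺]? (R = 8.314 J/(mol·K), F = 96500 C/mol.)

From the Nernst equation, ln Q = nF(E° − E)/RT = 2×96500×(1.04 − 1.065)/(8.314×320) = -1.814, so Q = 0.163.
With Q = [Mn²⁺]/[Sn²⁺] and the known concentrations, [Mn²⁺] in the numerator gives [Mn²⁺] = 0.0039 M.

0.0039 M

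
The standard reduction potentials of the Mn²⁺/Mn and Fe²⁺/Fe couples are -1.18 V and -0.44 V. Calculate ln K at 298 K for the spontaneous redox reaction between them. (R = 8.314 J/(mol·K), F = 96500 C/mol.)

ln K = 57.6

E°_cell = -0.44 − (-1.18) = 0.74 V, with n = 2 electrons transferred.
At equilibrium E = 0, so the Nernst equation gives ln K = nFE°/RT = (2)(96500)(0.74)/((8.314)(298)) = 57.65.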